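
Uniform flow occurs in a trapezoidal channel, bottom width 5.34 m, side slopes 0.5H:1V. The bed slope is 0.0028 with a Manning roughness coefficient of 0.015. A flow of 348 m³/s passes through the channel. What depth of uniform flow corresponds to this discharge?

Manning's equation rearranged: A R^(2/3) = nQ / (1·√S) = 0.015 × 348 / (√0.0028) = 98.65.
Trying y = 4.92 m: A R^(2/3) = 67.8 — short.
Trying y = 6.08 m: A R^(2/3) = 98.57 — ≈ 98.65.

y_n = 6.08 m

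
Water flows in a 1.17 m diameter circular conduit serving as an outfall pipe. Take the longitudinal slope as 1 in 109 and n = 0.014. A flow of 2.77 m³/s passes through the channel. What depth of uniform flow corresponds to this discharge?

Manning's equation rearranged: A R^(2/3) = nQ / (1·√S) = 0.014 × 2.77 / (√0.009174) = 0.4049.
Trying y = 0.973 m: A R^(2/3) = 0.4798 — over.
Trying y = 0.644 m: A R^(2/3) = 0.2778 — short.
Trying y = 0.832 m: A R^(2/3) = 0.4048 — ≈ 0.4049.

y_n = 0.832 m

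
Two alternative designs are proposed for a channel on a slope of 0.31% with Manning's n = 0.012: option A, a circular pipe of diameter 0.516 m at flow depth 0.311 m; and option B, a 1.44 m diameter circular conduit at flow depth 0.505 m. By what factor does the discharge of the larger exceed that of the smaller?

Channel A: For a circular section of diameter D = 0.516 m at depth y = 0.311 m, the central angle is θ = 2 arccos(1 − 2y/D) = 3.555 rad. Then A = (D²/8)(θ − sin θ) = 0.1317 m² and P = Dθ/2 = 0.9173 m. Hydraulic radius R = A/P = 0.1317/0.9173 = 0.1436 m. Q_A = (1/0.012)·0.1317·0.1436^(2/3)·√0.0031 = 0.1676 m³/s.
Channel B: For a circular section of diameter D = 1.44 m at depth y = 0.505 m, the central angle is θ = 2 arccos(1 − 2y/D) = 2.535 rad. Then A = (D²/8)(θ − sin θ) = 0.5094 m² and P = Dθ/2 = 1.825 m. Hydraulic radius R = A/P = 0.5094/1.825 = 0.2791 m. Q_B = (1/0.012)·0.5094·0.2791^(2/3)·√0.0031 = 1.009 m³/s.
The larger discharge is 1.009 m³/s and the smaller is 0.1676 m³/s; the ratio is 6.02.

6.02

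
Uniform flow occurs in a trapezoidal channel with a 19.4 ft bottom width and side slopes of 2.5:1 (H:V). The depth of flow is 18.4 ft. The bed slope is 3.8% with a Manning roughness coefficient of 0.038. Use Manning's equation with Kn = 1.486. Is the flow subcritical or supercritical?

With bottom width b = 19.4 ft and side slope z = 2.5: A = (b + zy)y = (19.4 + 2.5×18.4)×18.4 = 1203 ft²; P = b + 2y√(1+z²) = 19.4 + 2×18.4×2.693 = 118.5 ft.
Hydraulic radius R = A/P = 1203/118.5 = 10.16 ft.
V = (1.486/n) R^(2/3) √S = (1.486/0.038) × 10.16^(2/3) × √0.038 = 35.75 ft/s. Hydraulic depth D_h = A/T = 1203/111.4 = 10.8 ft.
Froude number Fr = V/√(g·D_h) = 35.75/√(32.2×10.8) = 1.92, which is greater than 1, so the flow is supercritical.

supercritical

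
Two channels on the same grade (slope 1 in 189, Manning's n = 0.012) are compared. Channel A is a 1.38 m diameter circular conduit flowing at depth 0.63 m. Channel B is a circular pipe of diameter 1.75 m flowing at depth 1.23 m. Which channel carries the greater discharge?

channel B

Channel A: For a circular section of diameter D = 1.38 m at depth y = 0.63 m, the central angle is θ = 2 arccos(1 − 2y/D) = 2.967 rad. Then A = (D²/8)(θ − sin θ) = 0.6652 m² and P = Dθ/2 = 2.048 m. Hydraulic radius R = A/P = 0.6652/2.048 = 0.3249 m. Q_A = (1/0.012)·0.6652·0.3249^(2/3)·√0.005291 = 1.905 m³/s.
Channel B: For a circular section of diameter D = 1.75 m at depth y = 1.23 m, the central angle is θ = 2 arccos(1 − 2y/D) = 3.977 rad. Then A = (D²/8)(θ − sin θ) = 1.806 m² and P = Dθ/2 = 3.48 m. Hydraulic radius R = A/P = 1.806/3.48 = 0.5191 m. Q_B = (1/0.012)·1.806·0.5191^(2/3)·√0.005291 = 7.072 m³/s.
Q_A = 1.905 m³/s vs Q_B = 7.072 m³/s, so channel B carries more.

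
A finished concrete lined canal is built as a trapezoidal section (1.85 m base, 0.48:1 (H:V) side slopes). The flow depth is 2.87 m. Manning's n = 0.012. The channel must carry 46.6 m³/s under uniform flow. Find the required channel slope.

With bottom width b = 1.85 m and side slope z = 0.48: A = (b + zy)y = (1.85 + 0.48×2.87)×2.87 = 9.263 m²; P = b + 2y√(1+z²) = 1.85 + 2×2.87×1.109 = 8.217 m.
Hydraulic radius R = A/P = 9.263/8.217 = 1.127 m.
From Manning's equation, S = [nQ / (1 A R^(2/3))]² = [0.012 × 46.6 / (1 × 9.263 × 1.127^(2/3))]² = 0.00311.

S = 0.00311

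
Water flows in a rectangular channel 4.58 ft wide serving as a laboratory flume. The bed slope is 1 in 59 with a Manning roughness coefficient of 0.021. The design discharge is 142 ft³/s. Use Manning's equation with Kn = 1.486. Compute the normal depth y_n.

Manning's equation rearranged: A R^(2/3) = nQ / (1.486·√S) = 0.021 × 142 / (1.486 × √0.01695) = 15.41.
Try y = 2.46 ft: A R^(2/3) = 12.62 — too small.
Try y = 2.87 ft: A R^(2/3) = 15.45 — close enough.

y_n = 2.87 ft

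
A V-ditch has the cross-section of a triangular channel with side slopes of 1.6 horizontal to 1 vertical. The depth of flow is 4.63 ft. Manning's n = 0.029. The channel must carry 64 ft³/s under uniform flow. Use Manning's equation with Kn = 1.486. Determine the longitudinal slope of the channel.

For a triangular section with side slope z = 1.6: A = zy² = 1.6×4.63² = 34.3 ft²; P = 2y√(1+z²) = 2×4.63×1.887 = 17.47 ft.
Hydraulic radius R = A/P = 34.3/17.47 = 1.963 ft.
From Manning's equation, S = [nQ / (1.486 A R^(2/3))]² = [0.029 × 64 / (1.486 × 34.3 × 1.963^(2/3))]² = 0.000539.

S = 0.000539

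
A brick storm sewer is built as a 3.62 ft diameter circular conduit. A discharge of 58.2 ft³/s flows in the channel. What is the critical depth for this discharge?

At critical depth, Q² T / (g A³) = 1, i.e. A³/T = Q²/g = 58.2²/32.2 = 105.2.
Try y = 2.82 ft: A³/T = 211.9 — too large.
Try y = 1.61 ft: A³/T = 24.06 — too small.
Try y = 2.37 ft: A³/T = 105.8 — close enough.

y_c = 2.37 ft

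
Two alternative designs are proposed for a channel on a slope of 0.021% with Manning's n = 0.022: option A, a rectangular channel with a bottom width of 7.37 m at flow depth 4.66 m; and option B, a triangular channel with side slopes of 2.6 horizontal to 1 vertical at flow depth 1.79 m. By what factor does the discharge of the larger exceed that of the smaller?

7.52

Channel A: Flow area A = b·y = 7.37 × 4.66 = 34.34 m². Wetted perimeter P = b + 2y = 7.37 + 2×4.66 = 16.69 m. Hydraulic radius R = A/P = 34.34/16.69 = 2.058 m. Q_A = (1/0.022)·34.34·2.058^(2/3)·√0.00021 = 36.6 m³/s.
Channel B: For a triangular section with side slope z = 2.6: A = zy² = 2.6×1.79² = 8.331 m²; P = 2y√(1+z²) = 2×1.79×2.786 = 9.973 m. Hydraulic radius R = A/P = 8.331/9.973 = 0.8353 m. Q_B = (1/0.022)·8.331·0.8353^(2/3)·√0.00021 = 4.867 m³/s.
The larger discharge is 36.6 m³/s and the smaller is 4.867 m³/s; the ratio is 7.52.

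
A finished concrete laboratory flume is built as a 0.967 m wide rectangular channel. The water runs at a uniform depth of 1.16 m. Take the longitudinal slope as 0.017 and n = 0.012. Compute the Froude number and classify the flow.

Flow area A = b·y = 0.967 × 1.16 = 1.122 m². Wetted perimeter P = b + 2y = 0.967 + 2×1.16 = 3.287 m.
Hydraulic radius R = A/P = 1.122/3.287 = 0.3413 m.
V = (1/n) R^(2/3) √S = (1/0.012) × 0.3413^(2/3) × √0.017 = 5.306 m/s. Hydraulic depth D_h = A/T = 1.122/0.967 = 1.16 m.
Froude number Fr = V/√(g·D_h) = 5.306/√(9.81×1.16) = 1.57, which is greater than 1, so the flow is supercritical.

supercritical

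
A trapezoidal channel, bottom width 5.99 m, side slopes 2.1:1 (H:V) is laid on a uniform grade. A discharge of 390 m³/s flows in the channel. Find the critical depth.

At critical depth, Q² T / (g A³) = 1, i.e. A³/T = Q²/g = 390²/9.81 = 15500.
Trying y = 3.69 m: A³/T = 6064 — low.
Trying y = 5.31 m: A³/T = 26650 — high.
Trying y = 4.66 m: A³/T = 15540 — ≈ 15500.

y_c = 4.66 m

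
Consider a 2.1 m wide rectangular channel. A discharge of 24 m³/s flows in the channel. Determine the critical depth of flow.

y_c = 2.37 m

For a rectangular channel, critical depth y_c = (q²/g)^(1/3) where q = Q/b = 24/2.1 = 11.43 m²/s.
So y_c = (11.43²/9.81)^(1/3) = 2.37 m.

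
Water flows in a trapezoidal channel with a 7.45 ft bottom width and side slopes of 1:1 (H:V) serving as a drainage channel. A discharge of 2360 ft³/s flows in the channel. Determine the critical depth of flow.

y_c = 9.72 ft

At critical depth, Q² T / (g A³) = 1, i.e. A³/T = Q²/g = 2360²/32.2 = 173000.
At y = 11.7 ft: A³/T = 364600 — too large.
At y = 8.46 ft: A³/T = 100100 — too small.
At y = 9.72 ft: A³/T = 172900 — close enough.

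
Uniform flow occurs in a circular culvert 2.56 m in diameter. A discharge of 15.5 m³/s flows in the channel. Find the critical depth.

At critical depth, Q² T / (g A³) = 1, i.e. A³/T = Q²/g = 15.5²/9.81 = 24.49.
At y = 2.28 m: A³/T = 71.03 — high.
At y = 1.52 m: A³/T = 12.84 — low.
At y = 1.8 m: A³/T = 24.72 — close enough.

y_c = 1.8 m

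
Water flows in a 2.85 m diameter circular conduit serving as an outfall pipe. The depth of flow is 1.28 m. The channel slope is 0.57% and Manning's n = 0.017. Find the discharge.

Q = 9.38 m³/s

For a circular section of diameter D = 2.85 m at depth y = 1.28 m, the central angle is θ = 2 arccos(1 − 2y/D) = 2.938 rad. Then A = (D²/8)(θ − sin θ) = 2.777 m² and P = Dθ/2 = 4.186 m.
Hydraulic radius R = A/P = 2.777/4.186 = 0.6634 m.
Manning's equation: Q = (1/n) A R^(2/3) S^(1/2) = (1/0.017) × 2.777 × 0.6634^(2/3) × 0.0057^(1/2) = 9.38 m³/s.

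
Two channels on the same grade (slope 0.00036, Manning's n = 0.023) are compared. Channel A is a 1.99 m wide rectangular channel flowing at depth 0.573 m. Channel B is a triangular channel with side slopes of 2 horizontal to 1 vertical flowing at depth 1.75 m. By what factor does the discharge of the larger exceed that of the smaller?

Channel A: Flow area A = b·y = 1.99 × 0.573 = 1.14 m². Wetted perimeter P = b + 2y = 1.99 + 2×0.573 = 3.136 m. Hydraulic radius R = A/P = 1.14/3.136 = 0.3636 m. Q_A = (1/0.023)·1.14·0.3636^(2/3)·√0.00036 = 0.4792 m³/s.
Channel B: For a triangular section with side slope z = 2: A = zy² = 2×1.75² = 6.125 m²; P = 2y√(1+z²) = 2×1.75×2.236 = 7.826 m. Hydraulic radius R = A/P = 6.125/7.826 = 0.7826 m. Q_B = (1/0.023)·6.125·0.7826^(2/3)·√0.00036 = 4.291 m³/s.
The larger discharge is 4.291 m³/s and the smaller is 0.4792 m³/s; the ratio is 8.95.

8.95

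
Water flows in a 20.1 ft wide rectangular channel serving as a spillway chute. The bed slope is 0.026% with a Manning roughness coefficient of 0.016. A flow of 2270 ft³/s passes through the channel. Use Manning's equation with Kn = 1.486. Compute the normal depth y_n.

Manning's equation rearranged: A R^(2/3) = nQ / (1.486·√S) = 0.016 × 2270 / (1.486 × √0.00026) = 1516.
At y = 18.1 ft: A R^(2/3) = 1262 — low.
At y = 26.1 ft: A R^(2/3) = 1966 — high.
At y = 21 ft: A R^(2/3) = 1515 — matches.

y_n = 21 ft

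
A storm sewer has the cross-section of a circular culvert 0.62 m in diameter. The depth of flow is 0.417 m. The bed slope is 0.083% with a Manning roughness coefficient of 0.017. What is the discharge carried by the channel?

For a circular section of diameter D = 0.62 m at depth y = 0.417 m, the central angle is θ = 2 arccos(1 − 2y/D) = 3.846 rad. Then A = (D²/8)(θ − sin θ) = 0.216 m² and P = Dθ/2 = 1.192 m.
Hydraulic radius R = A/P = 0.216/1.192 = 0.1811 m.
Manning's equation: Q = (1/n) A R^(2/3) S^(1/2) = (1/0.017) × 0.216 × 0.1811^(2/3) × 0.00083^(1/2) = 0.117 m³/s.

Q = 0.117 m³/s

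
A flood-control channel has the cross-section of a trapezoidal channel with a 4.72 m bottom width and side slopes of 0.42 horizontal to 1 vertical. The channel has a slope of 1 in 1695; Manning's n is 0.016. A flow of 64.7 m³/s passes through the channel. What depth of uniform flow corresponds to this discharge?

y_n = 4.19 m

Manning's equation rearranged: A R^(2/3) = nQ / (1·√S) = 0.016 × 64.7 / (√0.00059) = 42.62.
At y = 5.25 m: A R^(2/3) = 62.55 — over.
At y = 3.62 m: A R^(2/3) = 33.39 — short.
At y = 4.19 m: A R^(2/3) = 42.61 — close enough.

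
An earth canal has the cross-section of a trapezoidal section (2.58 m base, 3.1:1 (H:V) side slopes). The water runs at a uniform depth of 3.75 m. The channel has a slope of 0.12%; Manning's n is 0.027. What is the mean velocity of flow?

With bottom width b = 2.58 m and side slope z = 3.1: A = (b + zy)y = (2.58 + 3.1×3.75)×3.75 = 53.27 m²; P = b + 2y√(1+z²) = 2.58 + 2×3.75×3.257 = 27.01 m.
Hydraulic radius R = A/P = 53.27/27.01 = 1.972 m.
From Manning's equation, V = (1/n) R^(2/3) S^(1/2) = (1/0.027) × 1.972^(2/3) × 0.0012^(1/2) = 2.02 m/s.

V = 2.02 m/s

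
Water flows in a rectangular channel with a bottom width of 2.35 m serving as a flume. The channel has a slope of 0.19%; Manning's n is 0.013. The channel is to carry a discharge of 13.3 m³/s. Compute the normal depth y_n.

Manning's equation rearranged: A R^(2/3) = nQ / (1·√S) = 0.013 × 13.3 / (√0.0019) = 3.967.
At y = 1.54 m: A R^(2/3) = 2.761 — low.
At y = 2.33 m: A R^(2/3) = 4.644 — high.
At y = 2.05 m: A R^(2/3) = 3.966 — close enough.

y_n = 2.05 m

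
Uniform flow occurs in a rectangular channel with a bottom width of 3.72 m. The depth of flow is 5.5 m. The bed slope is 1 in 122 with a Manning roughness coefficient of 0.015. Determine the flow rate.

Q = 154 m³/s

Flow area A = b·y = 3.72 × 5.5 = 20.46 m². Wetted perimeter P = b + 2y = 3.72 + 2×5.5 = 14.72 m.
Hydraulic radius R = A/P = 20.46/14.72 = 1.39 m.
Manning's equation: Q = (1/n) A R^(2/3) S^(1/2) = (1/0.015) × 20.46 × 1.39^(2/3) × 0.008197^(1/2) = 154 m³/s.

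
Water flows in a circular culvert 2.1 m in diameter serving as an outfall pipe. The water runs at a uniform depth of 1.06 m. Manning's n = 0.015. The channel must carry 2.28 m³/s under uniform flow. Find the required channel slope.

S = 0.000892

For a circular section of diameter D = 2.1 m at depth y = 1.06 m, the central angle is θ = 2 arccos(1 − 2y/D) = 3.161 rad. Then A = (D²/8)(θ − sin θ) = 1.753 m² and P = Dθ/2 = 3.319 m.
Hydraulic radius R = A/P = 1.753/3.319 = 0.5282 m.
From Manning's equation, S = [nQ / (1 A R^(2/3))]² = [0.015 × 2.28 / (1 × 1.753 × 0.5282^(2/3))]² = 0.000892.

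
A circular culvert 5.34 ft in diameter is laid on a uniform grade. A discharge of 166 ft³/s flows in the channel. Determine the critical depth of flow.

At critical depth, Q² T / (g A³) = 1, i.e. A³/T = Q²/g = 166²/32.2 = 855.8.
Trying y = 3.25 ft: A³/T = 557.6 — short.
Trying y = 4.4 ft: A³/T = 1892 — over.
Trying y = 3.63 ft: A³/T = 855.1 — ≈ 855.8.

y_c = 3.63 ft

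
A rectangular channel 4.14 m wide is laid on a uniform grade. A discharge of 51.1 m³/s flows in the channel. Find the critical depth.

For a rectangular channel, critical depth y_c = (q²/g)^(1/3) where q = Q/b = 51.1/4.14 = 12.34 m²/s.
So y_c = (12.34²/9.81)^(1/3) = 2.49 m.

y_c = 2.49 m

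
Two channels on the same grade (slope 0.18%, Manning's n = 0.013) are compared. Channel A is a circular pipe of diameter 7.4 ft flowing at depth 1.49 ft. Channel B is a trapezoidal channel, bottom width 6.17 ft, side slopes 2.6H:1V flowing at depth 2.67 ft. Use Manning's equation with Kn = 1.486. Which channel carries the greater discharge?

channel B

Channel A: For a circular section of diameter D = 7.4 ft at depth y = 1.49 ft, the central angle is θ = 2 arccos(1 − 2y/D) = 1.861 rad. Then A = (D²/8)(θ − sin θ) = 6.183 ft² and P = Dθ/2 = 6.887 ft. Hydraulic radius R = A/P = 6.183/6.887 = 0.8977 ft. Q_A = (1.486/0.013)·6.183·0.8977^(2/3)·√0.0018 = 27.9 ft³/s.
Channel B: With bottom width b = 6.17 ft and side slope z = 2.6: A = (b + zy)y = (6.17 + 2.6×2.67)×2.67 = 35.01 ft²; P = b + 2y√(1+z²) = 6.17 + 2×2.67×2.786 = 21.05 ft. Hydraulic radius R = A/P = 35.01/21.05 = 1.663 ft. Q_B = (1.486/0.013)·35.01·1.663^(2/3)·√0.0018 = 238.4 ft³/s.
Q_A = 27.9 ft³/s vs Q_B = 238.4 ft³/s, so channel B carries more.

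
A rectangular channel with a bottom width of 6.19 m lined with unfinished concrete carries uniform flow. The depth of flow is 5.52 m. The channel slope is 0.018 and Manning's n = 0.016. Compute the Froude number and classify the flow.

Flow area A = b·y = 6.19 × 5.52 = 34.17 m². Wetted perimeter P = b + 2y = 6.19 + 2×5.52 = 17.23 m.
Hydraulic radius R = A/P = 34.17/17.23 = 1.983 m.
V = (1/n) R^(2/3) √S = (1/0.016) × 1.983^(2/3) × √0.018 = 13.24 m/s. Hydraulic depth D_h = A/T = 34.17/6.19 = 5.52 m.
Froude number Fr = V/√(g·D_h) = 13.24/√(9.81×5.52) = 1.8, which is greater than 1, so the flow is supercritical.

supercritical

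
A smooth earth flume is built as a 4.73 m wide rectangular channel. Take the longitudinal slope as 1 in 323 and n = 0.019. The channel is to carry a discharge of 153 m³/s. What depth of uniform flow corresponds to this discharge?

y_n = 7.47 m

Manning's equation rearranged: A R^(2/3) = nQ / (1·√S) = 0.019 × 153 / (√0.003096) = 52.25.
Try y = 6.63 m: A R^(2/3) = 45.42 — too small.
Try y = 7.47 m: A R^(2/3) = 52.21 — ≈ 52.25.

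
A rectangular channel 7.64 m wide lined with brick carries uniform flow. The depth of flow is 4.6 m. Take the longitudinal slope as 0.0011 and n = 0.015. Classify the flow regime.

Flow area A = b·y = 7.64 × 4.6 = 35.14 m². Wetted perimeter P = b + 2y = 7.64 + 2×4.6 = 16.84 m.
Hydraulic radius R = A/P = 35.14/16.84 = 2.087 m.
V = (1/n) R^(2/3) √S = (1/0.015) × 2.087^(2/3) × √0.0011 = 3.611 m/s. Hydraulic depth D_h = A/T = 35.14/7.64 = 4.6 m.
Froude number Fr = V/√(g·D_h) = 3.611/√(9.81×4.6) = 0.538, which is less than 1, so the flow is subcritical.

subcritical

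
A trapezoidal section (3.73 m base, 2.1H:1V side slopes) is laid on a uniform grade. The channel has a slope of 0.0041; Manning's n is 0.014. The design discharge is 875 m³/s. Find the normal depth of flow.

Manning's equation rearranged: A R^(2/3) = nQ / (1·√S) = 0.014 × 875 / (√0.0041) = 191.3.
Try y = 6.82 m: A R^(2/3) = 282.3 — too large.
Try y = 4.03 m: A R^(2/3) = 82.77 — too small.
Try y = 5.79 m: A R^(2/3) = 191.4 — matches.

y_n = 5.79 m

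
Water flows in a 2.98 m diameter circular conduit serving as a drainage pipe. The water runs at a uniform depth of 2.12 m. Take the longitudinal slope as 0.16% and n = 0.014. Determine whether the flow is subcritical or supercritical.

For a circular section of diameter D = 2.98 m at depth y = 2.12 m, the central angle is θ = 2 arccos(1 − 2y/D) = 4.015 rad. Then A = (D²/8)(θ − sin θ) = 5.307 m² and P = Dθ/2 = 5.982 m.
Hydraulic radius R = A/P = 5.307/5.982 = 0.8872 m.
V = (1/n) R^(2/3) √S = (1/0.014) × 0.8872^(2/3) × √0.0016 = 2.638 m/s. Hydraulic depth D_h = A/T = 5.307/2.701 = 1.965 m.
Froude number Fr = V/√(g·D_h) = 2.638/√(9.81×1.965) = 0.601, which is less than 1, so the flow is subcritical.

subcritical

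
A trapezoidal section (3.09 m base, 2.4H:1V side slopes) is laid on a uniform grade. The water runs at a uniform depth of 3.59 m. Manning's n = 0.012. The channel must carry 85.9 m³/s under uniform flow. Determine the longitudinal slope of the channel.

With bottom width b = 3.09 m and side slope z = 2.4: A = (b + zy)y = (3.09 + 2.4×3.59)×3.59 = 42.02 m²; P = b + 2y√(1+z²) = 3.09 + 2×3.59×2.6 = 21.76 m.
Hydraulic radius R = A/P = 42.02/21.76 = 1.931 m.
From Manning's equation, S = [nQ / (1 A R^(2/3))]² = [0.012 × 85.9 / (1 × 42.02 × 1.931^(2/3))]² = 0.00025.

S = 0.00025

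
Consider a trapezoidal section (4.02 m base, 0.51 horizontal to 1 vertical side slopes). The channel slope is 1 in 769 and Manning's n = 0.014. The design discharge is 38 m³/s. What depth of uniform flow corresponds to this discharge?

Manning's equation rearranged: A R^(2/3) = nQ / (1·√S) = 0.014 × 38 / (√0.0013) = 14.75.
Trying y = 1.79 m: A R^(2/3) = 9.4 — low.
Trying y = 2.97 m: A R^(2/3) = 21.9 — high.
Trying y = 2.35 m: A R^(2/3) = 14.75 — ≈ 14.75.

y_n = 2.35 m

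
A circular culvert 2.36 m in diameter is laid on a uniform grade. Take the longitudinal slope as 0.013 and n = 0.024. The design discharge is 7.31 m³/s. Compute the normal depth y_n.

Manning's equation rearranged: A R^(2/3) = nQ / (1·√S) = 0.024 × 7.31 / (√0.013) = 1.539.
At y = 1.35 m: A R^(2/3) = 1.919 — over.
At y = 0.939 m: A R^(2/3) = 1.027 — short.
At y = 1.18 m: A R^(2/3) = 1.539 — close enough.

y_n = 1.18 m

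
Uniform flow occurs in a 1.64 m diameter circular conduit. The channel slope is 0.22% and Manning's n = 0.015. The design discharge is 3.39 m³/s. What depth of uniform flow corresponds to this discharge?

Manning's equation rearranged: A R^(2/3) = nQ / (1·√S) = 0.015 × 3.39 / (√0.0022) = 1.084.
At y = 0.917 m: A R^(2/3) = 0.7012 — too small.
At y = 1.53 m: A R^(2/3) = 1.254 — too large.
At y = 1.25 m: A R^(2/3) = 1.083 — matches.

y_n = 1.25 m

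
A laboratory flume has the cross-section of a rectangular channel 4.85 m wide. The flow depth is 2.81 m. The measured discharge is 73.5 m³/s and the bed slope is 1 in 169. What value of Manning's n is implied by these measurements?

Flow area A = b·y = 4.85 × 2.81 = 13.63 m². Wetted perimeter P = b + 2y = 4.85 + 2×2.81 = 10.47 m.
Hydraulic radius R = A/P = 13.63/10.47 = 1.302 m.
Rearranging Manning's equation: n = (1/Q) A R^(2/3) S^(1/2) = (1/73.5) × 13.63 × 1.302^(2/3) × √0.005917 = 0.017.

n = 0.017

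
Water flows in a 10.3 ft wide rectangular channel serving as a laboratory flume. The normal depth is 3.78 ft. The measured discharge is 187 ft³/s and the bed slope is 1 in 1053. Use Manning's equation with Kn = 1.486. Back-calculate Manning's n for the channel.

Flow area A = b·y = 10.3 × 3.78 = 38.93 ft². Wetted perimeter P = b + 2y = 10.3 + 2×3.78 = 17.86 ft.
Hydraulic radius R = A/P = 38.93/17.86 = 2.18 ft.
Rearranging Manning's equation: n = (1.486/Q) A R^(2/3) S^(1/2) = (1.486/187) × 38.93 × 2.18^(2/3) × √0.0009497 = 0.016.

n = 0.016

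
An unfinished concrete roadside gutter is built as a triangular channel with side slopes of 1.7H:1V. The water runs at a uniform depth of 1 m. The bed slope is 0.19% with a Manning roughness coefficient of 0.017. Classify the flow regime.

subcritical

For a triangular section with side slope z = 1.7: A = zy² = 1.7×1² = 1.7 m²; P = 2y√(1+z²) = 2×1×1.972 = 3.945 m.
Hydraulic radius R = A/P = 1.7/3.945 = 0.431 m.
V = (1/n) R^(2/3) √S = (1/0.017) × 0.431^(2/3) × √0.0019 = 1.463 m/s. Hydraulic depth D_h = A/T = 1.7/3.4 = 0.5 m.
Froude number Fr = V/√(g·D_h) = 1.463/√(9.81×0.5) = 0.661, which is less than 1, so the flow is subcritical.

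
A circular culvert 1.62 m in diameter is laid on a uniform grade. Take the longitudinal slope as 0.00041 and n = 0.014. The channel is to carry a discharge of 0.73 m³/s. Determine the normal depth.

y_n = 0.759 m

Manning's equation rearranged: A R^(2/3) = nQ / (1·√S) = 0.014 × 0.73 / (√0.00041) = 0.5047.
Try y = 0.863 m: A R^(2/3) = 0.6273 — high.
Try y = 0.648 m: A R^(2/3) = 0.3802 — low.
Try y = 0.759 m: A R^(2/3) = 0.5044 — close enough.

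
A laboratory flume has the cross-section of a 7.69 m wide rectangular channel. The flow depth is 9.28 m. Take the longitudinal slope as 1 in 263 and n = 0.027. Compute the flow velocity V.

V = 4.45 m/s

Flow area A = b·y = 7.69 × 9.28 = 71.36 m². Wetted perimeter P = b + 2y = 7.69 + 2×9.28 = 26.25 m.
Hydraulic radius R = A/P = 71.36/26.25 = 2.719 m.
From Manning's equation, V = (1/n) R^(2/3) S^(1/2) = (1/0.027) × 2.719^(2/3) × 0.003802^(1/2) = 4.45 m/s.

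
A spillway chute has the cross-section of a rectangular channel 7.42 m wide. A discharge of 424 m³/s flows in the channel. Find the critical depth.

For a rectangular channel, critical depth y_c = (q²/g)^(1/3) where q = Q/b = 424/7.42 = 57.14 m²/s.
So y_c = (57.14²/9.81)^(1/3) = 6.93 m.

y_c = 6.93 m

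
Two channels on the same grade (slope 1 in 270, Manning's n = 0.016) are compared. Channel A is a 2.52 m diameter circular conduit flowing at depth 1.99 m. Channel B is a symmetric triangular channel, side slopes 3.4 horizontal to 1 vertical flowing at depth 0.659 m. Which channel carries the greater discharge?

channel A

Channel A: For a circular section of diameter D = 2.52 m at depth y = 1.99 m, the central angle is θ = 2 arccos(1 − 2y/D) = 4.377 rad. Then A = (D²/8)(θ − sin θ) = 4.225 m² and P = Dθ/2 = 5.516 m. Hydraulic radius R = A/P = 4.225/5.516 = 0.7659 m. Q_A = (1/0.016)·4.225·0.7659^(2/3)·√0.003704 = 13.45 m³/s.
Channel B: For a triangular section with side slope z = 3.4: A = zy² = 3.4×0.659² = 1.477 m²; P = 2y√(1+z²) = 2×0.659×3.544 = 4.671 m. Hydraulic radius R = A/P = 1.477/4.671 = 0.3161 m. Q_B = (1/0.016)·1.477·0.3161^(2/3)·√0.003704 = 2.606 m³/s.
Q_A = 13.45 m³/s vs Q_B = 2.606 m³/s, so channel A carries more.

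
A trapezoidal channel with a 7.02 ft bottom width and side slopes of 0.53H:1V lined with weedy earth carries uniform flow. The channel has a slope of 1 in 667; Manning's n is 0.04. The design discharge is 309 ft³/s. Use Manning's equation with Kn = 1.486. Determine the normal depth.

y_n = 8.08 ft

Manning's equation rearranged: A R^(2/3) = nQ / (1.486·√S) = 0.04 × 309 / (1.486 × √0.001499) = 214.8.
Trying y = 8.75 ft: A R^(2/3) = 248.5 — high.
Trying y = 6.54 ft: A R^(2/3) = 147.1 — low.
Trying y = 8.08 ft: A R^(2/3) = 214.8 — ≈ 214.8.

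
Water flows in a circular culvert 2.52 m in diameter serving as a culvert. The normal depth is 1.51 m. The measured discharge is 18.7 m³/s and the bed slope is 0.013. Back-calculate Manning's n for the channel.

For a circular section of diameter D = 2.52 m at depth y = 1.51 m, the central angle is θ = 2 arccos(1 − 2y/D) = 3.541 rad. Then A = (D²/8)(θ − sin θ) = 3.12 m² and P = Dθ/2 = 4.462 m.
Hydraulic radius R = A/P = 3.12/4.462 = 0.6992 m.
Rearranging Manning's equation: n = (1/Q) A R^(2/3) S^(1/2) = (1/18.7) × 3.12 × 0.6992^(2/3) × √0.013 = 0.015.

n = 0.015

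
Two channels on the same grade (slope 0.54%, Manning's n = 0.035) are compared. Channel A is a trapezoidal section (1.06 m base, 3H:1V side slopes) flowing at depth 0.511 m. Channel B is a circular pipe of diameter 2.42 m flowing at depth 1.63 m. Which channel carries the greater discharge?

channel B

Channel A: With bottom width b = 1.06 m and side slope z = 3: A = (b + zy)y = (1.06 + 3×0.511)×0.511 = 1.325 m²; P = b + 2y√(1+z²) = 1.06 + 2×0.511×3.162 = 4.292 m. Hydraulic radius R = A/P = 1.325/4.292 = 0.3087 m. Q_A = (1/0.035)·1.325·0.3087^(2/3)·√0.0054 = 1.271 m³/s.
Channel B: For a circular section of diameter D = 2.42 m at depth y = 1.63 m, the central angle is θ = 2 arccos(1 − 2y/D) = 3.851 rad. Then A = (D²/8)(θ − sin θ) = 3.295 m² and P = Dθ/2 = 4.659 m. Hydraulic radius R = A/P = 3.295/4.659 = 0.7073 m. Q_B = (1/0.035)·3.295·0.7073^(2/3)·√0.0054 = 5.493 m³/s.
Q_A = 1.271 m³/s vs Q_B = 5.493 m³/s, so channel B carries more.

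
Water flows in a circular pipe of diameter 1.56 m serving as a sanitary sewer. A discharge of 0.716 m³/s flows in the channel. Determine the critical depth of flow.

y_c = 0.422 m

At critical depth, Q² T / (g A³) = 1, i.e. A³/T = Q²/g = 0.716²/9.81 = 0.05226.
Trying y = 0.354 m: A³/T = 0.02647 — short.
Trying y = 0.462 m: A³/T = 0.07462 — over.
Trying y = 0.422 m: A³/T = 0.0525 — close enough.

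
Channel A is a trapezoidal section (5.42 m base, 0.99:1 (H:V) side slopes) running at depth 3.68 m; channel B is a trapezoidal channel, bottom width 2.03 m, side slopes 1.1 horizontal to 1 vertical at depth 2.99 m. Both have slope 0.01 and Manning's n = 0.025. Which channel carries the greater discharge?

channel A

Channel A: With bottom width b = 5.42 m and side slope z = 0.99: A = (b + zy)y = (5.42 + 0.99×3.68)×3.68 = 33.35 m²; P = b + 2y√(1+z²) = 5.42 + 2×3.68×1.407 = 15.78 m. Hydraulic radius R = A/P = 33.35/15.78 = 2.114 m. Q_A = (1/0.025)·33.35·2.114^(2/3)·√0.01 = 219.8 m³/s.
Channel B: With bottom width b = 2.03 m and side slope z = 1.1: A = (b + zy)y = (2.03 + 1.1×2.99)×2.99 = 15.9 m²; P = b + 2y√(1+z²) = 2.03 + 2×2.99×1.487 = 10.92 m. Hydraulic radius R = A/P = 15.9/10.92 = 1.456 m. Q_B = (1/0.025)·15.9·1.456^(2/3)·√0.01 = 81.74 m³/s.
Q_A = 219.8 m³/s vs Q_B = 81.74 m³/s, so channel A carries more.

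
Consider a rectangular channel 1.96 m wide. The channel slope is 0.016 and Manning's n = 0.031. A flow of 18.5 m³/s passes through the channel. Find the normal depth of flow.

Manning's equation rearranged: A R^(2/3) = nQ / (1·√S) = 0.031 × 18.5 / (√0.016) = 4.534.
Trying y = 3.11 m: A R^(2/3) = 5.01 — over.
Trying y = 2.4 m: A R^(2/3) = 3.694 — short.
Trying y = 2.85 m: A R^(2/3) = 4.526 — matches.

y_n = 2.85 m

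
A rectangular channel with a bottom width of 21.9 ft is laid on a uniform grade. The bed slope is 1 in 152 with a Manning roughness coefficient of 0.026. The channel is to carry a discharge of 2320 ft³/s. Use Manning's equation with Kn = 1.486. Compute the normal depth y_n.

y_n = 8.17 ft

Manning's equation rearranged: A R^(2/3) = nQ / (1.486·√S) = 0.026 × 2320 / (1.486 × √0.006579) = 500.5.
At y = 9.44 ft: A R^(2/3) = 610.1 — too large.
At y = 6.12 ft: A R^(2/3) = 333.5 — too small.
At y = 8.17 ft: A R^(2/3) = 500.5 — matches.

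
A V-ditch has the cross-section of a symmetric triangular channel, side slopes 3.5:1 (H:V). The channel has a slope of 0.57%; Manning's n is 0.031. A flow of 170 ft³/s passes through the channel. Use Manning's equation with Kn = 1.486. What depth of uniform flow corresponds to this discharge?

Manning's equation rearranged: A R^(2/3) = nQ / (1.486·√S) = 0.031 × 170 / (1.486 × √0.0057) = 46.97.
Trying y = 2.19 ft: A R^(2/3) = 17.37 — too small.
Trying y = 3.95 ft: A R^(2/3) = 83.74 — too large.
Trying y = 3.18 ft: A R^(2/3) = 46.97 — close enough.

y_n = 3.18 ft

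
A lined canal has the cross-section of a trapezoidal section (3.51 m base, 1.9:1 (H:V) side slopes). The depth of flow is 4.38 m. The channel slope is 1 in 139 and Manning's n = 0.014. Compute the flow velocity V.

V = 10.6 m/s

With bottom width b = 3.51 m and side slope z = 1.9: A = (b + zy)y = (3.51 + 1.9×4.38)×4.38 = 51.82 m²; P = b + 2y√(1+z²) = 3.51 + 2×4.38×2.147 = 22.32 m.
Hydraulic radius R = A/P = 51.82/22.32 = 2.322 m.
From Manning's equation, V = (1/n) R^(2/3) S^(1/2) = (1/0.014) × 2.322^(2/3) × 0.007194^(1/2) = 10.6 m/s.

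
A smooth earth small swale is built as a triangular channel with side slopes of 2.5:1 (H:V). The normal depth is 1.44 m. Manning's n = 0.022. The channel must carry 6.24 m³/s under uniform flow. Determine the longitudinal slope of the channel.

S = 0.0012

For a triangular section with side slope z = 2.5: A = zy² = 2.5×1.44² = 5.184 m²; P = 2y√(1+z²) = 2×1.44×2.693 = 7.755 m.
Hydraulic radius R = A/P = 5.184/7.755 = 0.6685 m.
From Manning's equation, S = [nQ / (1 A R^(2/3))]² = [0.022 × 6.24 / (1 × 5.184 × 0.6685^(2/3))]² = 0.0012.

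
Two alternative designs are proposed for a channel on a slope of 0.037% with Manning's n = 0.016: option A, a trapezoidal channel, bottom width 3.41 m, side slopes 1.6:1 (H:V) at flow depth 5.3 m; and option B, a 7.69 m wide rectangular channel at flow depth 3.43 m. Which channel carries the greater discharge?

Channel A: With bottom width b = 3.41 m and side slope z = 1.6: A = (b + zy)y = (3.41 + 1.6×5.3)×5.3 = 63.02 m²; P = b + 2y√(1+z²) = 3.41 + 2×5.3×1.887 = 23.41 m. Hydraulic radius R = A/P = 63.02/23.41 = 2.692 m. Q_A = (1/0.016)·63.02·2.692^(2/3)·√0.00037 = 146.6 m³/s.
Channel B: Flow area A = b·y = 7.69 × 3.43 = 26.38 m². Wetted perimeter P = b + 2y = 7.69 + 2×3.43 = 14.55 m. Hydraulic radius R = A/P = 26.38/14.55 = 1.813 m. Q_B = (1/0.016)·26.38·1.813^(2/3)·√0.00037 = 47.15 m³/s.
Q_A = 146.6 m³/s vs Q_B = 47.15 m³/s, so channel A carries more.

channel A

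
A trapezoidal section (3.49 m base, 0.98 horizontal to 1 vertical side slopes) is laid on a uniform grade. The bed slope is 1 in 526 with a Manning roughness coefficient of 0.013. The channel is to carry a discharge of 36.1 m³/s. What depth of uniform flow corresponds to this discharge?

Manning's equation rearranged: A R^(2/3) = nQ / (1·√S) = 0.013 × 36.1 / (√0.001901) = 10.76.
Trying y = 1.63 m: A R^(2/3) = 8.455 — short.
Trying y = 2.14 m: A R^(2/3) = 13.95 — over.
Trying y = 1.86 m: A R^(2/3) = 10.76 — matches.

y_n = 1.86 m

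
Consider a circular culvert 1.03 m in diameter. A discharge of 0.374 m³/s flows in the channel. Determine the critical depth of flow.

y_c = 0.34 m

At critical depth, Q² T / (g A³) = 1, i.e. A³/T = Q²/g = 0.374²/9.81 = 0.01426.
Trying y = 0.392 m: A³/T = 0.02467 — too large.
Trying y = 0.299 m: A³/T = 0.008664 — too small.
Trying y = 0.34 m: A³/T = 0.01425 — close enough.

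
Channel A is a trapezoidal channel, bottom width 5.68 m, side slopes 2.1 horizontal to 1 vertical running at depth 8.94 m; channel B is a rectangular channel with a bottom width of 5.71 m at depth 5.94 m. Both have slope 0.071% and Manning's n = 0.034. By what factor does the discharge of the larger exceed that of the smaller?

Channel A: With bottom width b = 5.68 m and side slope z = 2.1: A = (b + zy)y = (5.68 + 2.1×8.94)×8.94 = 218.6 m²; P = b + 2y√(1+z²) = 5.68 + 2×8.94×2.326 = 47.27 m. Hydraulic radius R = A/P = 218.6/47.27 = 4.625 m. Q_A = (1/0.034)·218.6·4.625^(2/3)·√0.00071 = 475.6 m³/s.
Channel B: Flow area A = b·y = 5.71 × 5.94 = 33.92 m². Wetted perimeter P = b + 2y = 5.71 + 2×5.94 = 17.59 m. Hydraulic radius R = A/P = 33.92/17.59 = 1.928 m. Q_B = (1/0.034)·33.92·1.928^(2/3)·√0.00071 = 41.18 m³/s.
The larger discharge is 475.6 m³/s and the smaller is 41.18 m³/s; the ratio is 11.5.

11.5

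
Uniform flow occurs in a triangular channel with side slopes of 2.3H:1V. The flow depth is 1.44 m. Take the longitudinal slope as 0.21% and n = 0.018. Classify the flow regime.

For a triangular section with side slope z = 2.3: A = zy² = 2.3×1.44² = 4.769 m²; P = 2y√(1+z²) = 2×1.44×2.508 = 7.223 m.
Hydraulic radius R = A/P = 4.769/7.223 = 0.6603 m.
V = (1/n) R^(2/3) √S = (1/0.018) × 0.6603^(2/3) × √0.0021 = 1.93 m/s. Hydraulic depth D_h = A/T = 4.769/6.624 = 0.72 m.
Froude number Fr = V/√(g·D_h) = 1.93/√(9.81×0.72) = 0.726, which is less than 1, so the flow is subcritical.

subcritical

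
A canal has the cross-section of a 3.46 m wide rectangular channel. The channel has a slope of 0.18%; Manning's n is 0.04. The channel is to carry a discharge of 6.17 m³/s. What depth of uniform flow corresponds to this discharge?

Manning's equation rearranged: A R^(2/3) = nQ / (1·√S) = 0.04 × 6.17 / (√0.0018) = 5.817.
Try y = 2.16 m: A R^(2/3) = 7.276 — too large.
Try y = 1.82 m: A R^(2/3) = 5.813 — ≈ 5.817.

y_n = 1.82 m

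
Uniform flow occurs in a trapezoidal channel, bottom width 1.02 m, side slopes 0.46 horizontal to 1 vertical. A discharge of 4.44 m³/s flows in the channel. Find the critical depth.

At critical depth, Q² T / (g A³) = 1, i.e. A³/T = Q²/g = 4.44²/9.81 = 2.01.
Try y = 1.16 m: A³/T = 2.804 — too large.
Try y = 0.791 m: A³/T = 0.7505 — too small.
Try y = 1.05 m: A³/T = 1.979 — close enough.

y_c = 1.05 m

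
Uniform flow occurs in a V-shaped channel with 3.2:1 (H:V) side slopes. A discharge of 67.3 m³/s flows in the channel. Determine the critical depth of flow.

y_c = 2.46 m

At critical depth, Q² T / (g A³) = 1, i.e. A³/T = Q²/g = 67.3²/9.81 = 461.7.
At y = 2.98 m: A³/T = 1203 — over.
At y = 1.87 m: A³/T = 117.1 — short.
At y = 2.46 m: A³/T = 461.3 — ≈ 461.7.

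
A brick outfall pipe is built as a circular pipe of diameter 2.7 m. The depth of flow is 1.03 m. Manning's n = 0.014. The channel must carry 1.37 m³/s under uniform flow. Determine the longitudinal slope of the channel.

For a circular section of diameter D = 2.7 m at depth y = 1.03 m, the central angle is θ = 2 arccos(1 − 2y/D) = 2.663 rad. Then A = (D²/8)(θ − sin θ) = 2.007 m² and P = Dθ/2 = 3.595 m.
Hydraulic radius R = A/P = 2.007/3.595 = 0.5583 m.
From Manning's equation, S = [nQ / (1 A R^(2/3))]² = [0.014 × 1.37 / (1 × 2.007 × 0.5583^(2/3))]² = 0.000199.

S = 0.000199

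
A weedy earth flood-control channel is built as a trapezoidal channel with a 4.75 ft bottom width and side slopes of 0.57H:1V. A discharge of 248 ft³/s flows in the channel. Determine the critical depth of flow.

At critical depth, Q² T / (g A³) = 1, i.e. A³/T = Q²/g = 248²/32.2 = 1910.
Try y = 2.75 ft: A³/T = 665 — too small.
Try y = 4.72 ft: A³/T = 4275 — too large.
Try y = 3.75 ft: A³/T = 1909 — close enough.

y_c = 3.75 ft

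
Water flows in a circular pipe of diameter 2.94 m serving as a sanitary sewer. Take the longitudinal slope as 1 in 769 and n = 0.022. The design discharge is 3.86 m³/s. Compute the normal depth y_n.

y_n = 1.34 m

Manning's equation rearranged: A R^(2/3) = nQ / (1·√S) = 0.022 × 3.86 / (√0.0013) = 2.355.
Trying y = 1.07 m: A R^(2/3) = 1.564 — short.
Trying y = 1.53 m: A R^(2/3) = 2.957 — over.
Trying y = 1.34 m: A R^(2/3) = 2.355 — close enough.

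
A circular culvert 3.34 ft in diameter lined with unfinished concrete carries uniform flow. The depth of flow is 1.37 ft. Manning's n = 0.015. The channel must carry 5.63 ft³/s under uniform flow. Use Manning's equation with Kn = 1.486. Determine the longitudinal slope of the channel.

S = 0.00043

For a circular section of diameter D = 3.34 ft at depth y = 1.37 ft, the central angle is θ = 2 arccos(1 − 2y/D) = 2.78 rad. Then A = (D²/8)(θ − sin θ) = 3.384 ft² and P = Dθ/2 = 4.643 ft.
Hydraulic radius R = A/P = 3.384/4.643 = 0.7289 ft.
From Manning's equation, S = [nQ / (1.486 A R^(2/3))]² = [0.015 × 5.63 / (1.486 × 3.384 × 0.7289^(2/3))]² = 0.00043.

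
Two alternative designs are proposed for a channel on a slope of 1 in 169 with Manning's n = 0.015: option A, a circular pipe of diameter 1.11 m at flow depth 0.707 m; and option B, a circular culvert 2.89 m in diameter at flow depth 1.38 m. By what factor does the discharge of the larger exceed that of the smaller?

8.07

Channel A: For a circular section of diameter D = 1.11 m at depth y = 0.707 m, the central angle is θ = 2 arccos(1 − 2y/D) = 3.696 rad. Then A = (D²/8)(θ − sin θ) = 0.6504 m² and P = Dθ/2 = 2.052 m. Hydraulic radius R = A/P = 0.6504/2.052 = 0.317 m. Q_A = (1/0.015)·0.6504·0.317^(2/3)·√0.005917 = 1.551 m³/s.
Channel B: For a circular section of diameter D = 2.89 m at depth y = 1.38 m, the central angle is θ = 2 arccos(1 − 2y/D) = 3.052 rad. Then A = (D²/8)(θ − sin θ) = 3.092 m² and P = Dθ/2 = 4.41 m. Hydraulic radius R = A/P = 3.092/4.41 = 0.7012 m. Q_B = (1/0.015)·3.092·0.7012^(2/3)·√0.005917 = 12.52 m³/s.
The larger discharge is 12.52 m³/s and the smaller is 1.551 m³/s; the ratio is 8.07.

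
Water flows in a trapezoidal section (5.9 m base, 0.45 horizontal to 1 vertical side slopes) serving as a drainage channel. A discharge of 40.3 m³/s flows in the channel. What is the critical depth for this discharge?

At critical depth, Q² T / (g A³) = 1, i.e. A³/T = Q²/g = 40.3²/9.81 = 165.6.
Try y = 1.4 m: A³/T = 106.7 — short.
Try y = 1.8 m: A³/T = 234.3 — over.
Try y = 1.61 m: A³/T = 165.1 — matches.

y_c = 1.61 m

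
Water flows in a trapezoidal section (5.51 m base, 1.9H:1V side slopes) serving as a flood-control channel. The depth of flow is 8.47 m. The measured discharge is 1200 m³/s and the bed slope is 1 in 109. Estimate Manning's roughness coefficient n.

With bottom width b = 5.51 m and side slope z = 1.9: A = (b + zy)y = (5.51 + 1.9×8.47)×8.47 = 183 m²; P = b + 2y√(1+z²) = 5.51 + 2×8.47×2.147 = 41.88 m.
Hydraulic radius R = A/P = 183/41.88 = 4.369 m.
Rearranging Manning's equation: n = (1/Q) A R^(2/3) S^(1/2) = (1/1200) × 183 × 4.369^(2/3) × √0.009174 = 0.039.

n = 0.039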